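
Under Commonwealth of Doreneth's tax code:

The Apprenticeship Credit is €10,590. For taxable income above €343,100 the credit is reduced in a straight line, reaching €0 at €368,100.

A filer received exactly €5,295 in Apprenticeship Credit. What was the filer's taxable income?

€5,295 is 5,295/10,590 of the full €10,590, so 5,295/10,590 of the €25,000 range has been used: income = €343,100 + €25,000 × 5,295/10,590 = €355,600.

€355,600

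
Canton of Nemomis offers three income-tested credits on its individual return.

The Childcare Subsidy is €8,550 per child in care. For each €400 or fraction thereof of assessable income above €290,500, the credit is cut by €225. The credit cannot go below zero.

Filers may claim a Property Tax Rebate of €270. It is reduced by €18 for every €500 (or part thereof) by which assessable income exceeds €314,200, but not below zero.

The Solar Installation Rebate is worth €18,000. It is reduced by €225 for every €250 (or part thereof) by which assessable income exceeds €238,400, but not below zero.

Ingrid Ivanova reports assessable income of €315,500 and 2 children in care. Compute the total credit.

€3,141

Childcare Subsidy: base = 2 × €8,550 = €17,100. income exceeds €290,500 by €25,000, which is 63 full-or-partial €400 increments; reduction = 63 × €225 = €14,175, leaving €2,925.
Property Tax Rebate: income exceeds €314,200 by €1,300, which is 3 full-or-partial €500 increments; reduction = 3 × €18 = €54, leaving €216.
Solar Installation Rebate: income exceeds €238,400 by €77,100 → 309 increments × €225 = €69,525 ≥ base, so the credit is €0.
Total: €2,925 + €216 + €0 = €3,141.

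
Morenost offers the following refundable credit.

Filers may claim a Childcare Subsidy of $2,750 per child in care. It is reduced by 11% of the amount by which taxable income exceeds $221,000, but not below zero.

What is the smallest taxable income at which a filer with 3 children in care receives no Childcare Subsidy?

Full credit = 3 × $2,750 = $8,250.
The credit falls by 11% of each dollar above $221,000, so it reaches zero when the excess is $8,250 / 11% = $75,000: income = $221,000 + $75,000 = $296,000.

$296,000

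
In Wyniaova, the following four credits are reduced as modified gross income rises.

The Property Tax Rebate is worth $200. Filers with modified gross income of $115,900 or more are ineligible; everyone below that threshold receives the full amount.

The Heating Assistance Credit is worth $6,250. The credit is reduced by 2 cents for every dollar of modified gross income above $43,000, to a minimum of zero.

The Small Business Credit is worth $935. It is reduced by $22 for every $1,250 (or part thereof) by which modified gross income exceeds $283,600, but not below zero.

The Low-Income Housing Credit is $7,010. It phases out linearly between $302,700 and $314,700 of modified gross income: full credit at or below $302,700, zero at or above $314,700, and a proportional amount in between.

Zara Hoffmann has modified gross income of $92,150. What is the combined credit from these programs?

Property Tax Rebate: $92,150 is below the $115,900 cutoff, so the full $200 applies.
Heating Assistance Credit: 2% of the $49,150 excess over $43,000 is $983; credit = $6,250 − $983 = $5,267.
Small Business Credit: $92,150 is at or below the $283,600 threshold, so the full $935 applies.
Low-Income Housing Credit: $92,150 is at or below the $302,700 threshold, so the full $7,010 applies.
Total: $200 + $5,267 + $935 + $7,010 = $13,412.

$13,412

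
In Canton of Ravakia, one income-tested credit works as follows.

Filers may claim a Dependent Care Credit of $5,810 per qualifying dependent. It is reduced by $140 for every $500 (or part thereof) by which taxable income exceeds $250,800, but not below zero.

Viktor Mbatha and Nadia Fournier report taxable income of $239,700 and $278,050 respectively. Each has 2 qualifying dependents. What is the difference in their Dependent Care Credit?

$7,700

Viktor ($239,700): Dependent Care Credit: base = 2 × $5,810 = $11,620. $239,700 is at or below the $250,800 threshold, so the full $11,620 applies.
Nadia ($278,050): Dependent Care Credit: base = 2 × $5,810 = $11,620. income exceeds $250,800 by $27,250, which is 55 full-or-partial $500 increments; reduction = 55 × $140 = $7,700, leaving $3,920.
Difference: |$11,620 − $3,920| = $7,700.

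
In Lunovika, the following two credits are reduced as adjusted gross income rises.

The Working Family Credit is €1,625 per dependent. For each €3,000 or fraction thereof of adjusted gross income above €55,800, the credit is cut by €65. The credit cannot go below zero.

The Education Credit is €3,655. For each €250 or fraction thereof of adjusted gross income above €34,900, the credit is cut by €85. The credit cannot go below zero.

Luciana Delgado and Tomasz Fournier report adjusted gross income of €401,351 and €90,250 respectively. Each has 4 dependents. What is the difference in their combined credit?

Luciana (€401,351): Working Family Credit: base = 4 × €1,625 = €6,500. income exceeds €55,800 by €345,551 → 116 increments × €65 = €7,540 ≥ base, so the credit is €0. Education Credit: income exceeds €34,900 by €366,451 → 1466 increments × €85 = €124,610 ≥ base, so the credit is €0. total €0 + €0 = €0
Tomasz (€90,250): Working Family Credit: base = 4 × €1,625 = €6,500. income exceeds €55,800 by €34,450, which is 12 full-or-partial €3,000 increments; reduction = 12 × €65 = €780, leaving €5,720. Education Credit: income exceeds €34,900 by €55,350 → 222 increments × €85 = €18,870 ≥ base, so the credit is €0. total €5,720 + €0 = €5,720
Difference: |€0 − €5,720| = €5,720.

€5,720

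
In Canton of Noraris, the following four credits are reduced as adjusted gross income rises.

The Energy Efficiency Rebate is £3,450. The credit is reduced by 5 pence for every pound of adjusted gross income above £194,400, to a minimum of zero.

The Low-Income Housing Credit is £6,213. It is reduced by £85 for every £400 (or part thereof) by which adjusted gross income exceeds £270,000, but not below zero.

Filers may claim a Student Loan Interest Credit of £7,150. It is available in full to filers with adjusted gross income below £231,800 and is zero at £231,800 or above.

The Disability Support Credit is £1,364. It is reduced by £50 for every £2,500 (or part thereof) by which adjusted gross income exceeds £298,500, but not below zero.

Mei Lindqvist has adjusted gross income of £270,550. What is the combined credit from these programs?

Energy Efficiency Rebate: 5% of the £76,150 excess over £194,400 is £3,807.50 ≥ base, so the credit is £0.
Low-Income Housing Credit: income exceeds £270,000 by £550, which is 2 full-or-partial £400 increments; reduction = 2 × £85 = £170, leaving £6,043.
Student Loan Interest Credit: £270,550 meets or exceeds the £231,800 cutoff, so the credit is £0.
Disability Support Credit: £270,550 is at or below the £298,500 threshold, so the full £1,364 applies.
Total: £0 + £6,043 + £0 + £1,364 = £7,407.

£7,407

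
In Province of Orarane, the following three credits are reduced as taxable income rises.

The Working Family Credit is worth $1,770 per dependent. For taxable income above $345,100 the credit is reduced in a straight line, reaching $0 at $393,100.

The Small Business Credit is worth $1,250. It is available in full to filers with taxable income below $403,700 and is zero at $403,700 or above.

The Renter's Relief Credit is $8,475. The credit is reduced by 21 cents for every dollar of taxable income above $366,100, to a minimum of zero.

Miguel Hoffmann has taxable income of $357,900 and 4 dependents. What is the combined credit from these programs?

$14,917

Working Family Credit: base = 4 × $1,770 = $7,080. $357,900 is $12,800 into a $48,000 phase-out range, leaving 35,200/48,000 of the credit: $7,080 × 35,200/48,000 = $5,192.
Small Business Credit: $357,900 is below the $403,700 cutoff, so the full $1,250 applies.
Renter's Relief Credit: $357,900 is at or below the $366,100 threshold, so the full $8,475 applies.
Total: $5,192 + $1,250 + $8,475 = $14,917.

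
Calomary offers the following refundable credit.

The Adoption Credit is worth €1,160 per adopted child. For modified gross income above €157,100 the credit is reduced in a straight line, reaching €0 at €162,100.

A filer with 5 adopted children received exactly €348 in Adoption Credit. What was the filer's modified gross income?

Full credit = 5 × €1,160 = €5,800.
€348 is 348/5,800 of the full €5,800, so 5,452/5,800 of the €5,000 range has been used: income = €157,100 + €5,000 × 5,452/5,800 = €161,800.

€161,800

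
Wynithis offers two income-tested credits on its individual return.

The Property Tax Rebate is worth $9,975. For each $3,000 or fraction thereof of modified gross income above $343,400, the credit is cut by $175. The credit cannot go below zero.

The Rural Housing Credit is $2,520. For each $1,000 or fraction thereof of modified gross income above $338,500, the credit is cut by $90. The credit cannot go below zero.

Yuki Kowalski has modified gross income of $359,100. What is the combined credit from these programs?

$9,555

Property Tax Rebate: income exceeds $343,400 by $15,700, which is 6 full-or-partial $3,000 increments; reduction = 6 × $175 = $1,050, leaving $8,925.
Rural Housing Credit: income exceeds $338,500 by $20,600, which is 21 full-or-partial $1,000 increments; reduction = 21 × $90 = $1,890, leaving $630.
Total: $8,925 + $630 = $9,555.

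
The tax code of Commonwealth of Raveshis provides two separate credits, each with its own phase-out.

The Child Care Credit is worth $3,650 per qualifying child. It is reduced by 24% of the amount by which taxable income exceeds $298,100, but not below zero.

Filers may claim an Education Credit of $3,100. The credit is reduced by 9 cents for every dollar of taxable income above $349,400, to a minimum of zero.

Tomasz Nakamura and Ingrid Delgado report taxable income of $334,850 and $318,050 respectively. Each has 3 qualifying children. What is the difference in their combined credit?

$4,032

Tomasz ($334,850): Child Care Credit: base = 3 × $3,650 = $10,950. 24% of the $36,750 excess over $298,100 is $8,820; credit = $10,950 − $8,820 = $2,130. Education Credit: $334,850 is at or below the $349,400 threshold, so the full $3,100 applies. total $2,130 + $3,100 = $5,230
Ingrid ($318,050): Child Care Credit: base = 3 × $3,650 = $10,950. 24% of the $19,950 excess over $298,100 is $4,788; credit = $10,950 − $4,788 = $6,162. Education Credit: $318,050 is at or below the $349,400 threshold, so the full $3,100 applies. total $6,162 + $3,100 = $9,262
Difference: |$5,230 − $9,262| = $4,032.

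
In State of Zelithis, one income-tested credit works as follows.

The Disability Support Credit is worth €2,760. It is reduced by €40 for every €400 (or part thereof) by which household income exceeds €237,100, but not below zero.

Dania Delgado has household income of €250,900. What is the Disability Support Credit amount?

Disability Support Credit: income exceeds €237,100 by €13,800, which is 35 full-or-partial €400 increments; reduction = 35 × €40 = €1,400, leaving €1,360.

€1,360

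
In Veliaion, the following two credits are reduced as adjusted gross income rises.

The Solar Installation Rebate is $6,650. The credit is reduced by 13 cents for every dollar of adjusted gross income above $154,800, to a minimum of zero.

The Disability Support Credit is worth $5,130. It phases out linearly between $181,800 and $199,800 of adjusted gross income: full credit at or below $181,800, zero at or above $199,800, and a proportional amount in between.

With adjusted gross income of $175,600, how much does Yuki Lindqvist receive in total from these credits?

Solar Installation Rebate: 13% of the $20,800 excess over $154,800 is $2,704; credit = $6,650 − $2,704 = $3,946.
Disability Support Credit: $175,600 is at or below the $181,800 threshold, so the full $5,130 applies.
Total: $3,946 + $5,130 = $9,076.

$9,076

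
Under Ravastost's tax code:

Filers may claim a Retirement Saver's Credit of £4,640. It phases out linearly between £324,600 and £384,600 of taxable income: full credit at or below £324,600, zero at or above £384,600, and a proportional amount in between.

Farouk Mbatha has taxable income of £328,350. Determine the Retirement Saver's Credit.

Retirement Saver's Credit: £328,350 is £3,750 into a £60,000 phase-out range, leaving 56,250/60,000 of the credit: £4,640 × 56,250/60,000 = £4,350.

£4,350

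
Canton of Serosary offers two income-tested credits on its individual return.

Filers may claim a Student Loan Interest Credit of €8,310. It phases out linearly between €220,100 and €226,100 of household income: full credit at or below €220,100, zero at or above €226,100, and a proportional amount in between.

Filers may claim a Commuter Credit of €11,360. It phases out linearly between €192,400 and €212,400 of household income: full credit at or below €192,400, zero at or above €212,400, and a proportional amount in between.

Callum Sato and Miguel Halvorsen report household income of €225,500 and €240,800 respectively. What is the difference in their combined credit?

Callum (€225,500): Student Loan Interest Credit: €225,500 is €5,400 into a €6,000 phase-out range, leaving 600/6,000 of the credit: €8,310 × 600/6,000 = €831. Commuter Credit: €225,500 is at or above €212,400, so the credit is €0. total €831 + €0 = €831
Miguel (€240,800): Student Loan Interest Credit: €240,800 is at or above €226,100, so the credit is €0. Commuter Credit: €240,800 is at or above €212,400, so the credit is €0. total €0 + €0 = €0
Difference: |€831 − €0| = €831.

€831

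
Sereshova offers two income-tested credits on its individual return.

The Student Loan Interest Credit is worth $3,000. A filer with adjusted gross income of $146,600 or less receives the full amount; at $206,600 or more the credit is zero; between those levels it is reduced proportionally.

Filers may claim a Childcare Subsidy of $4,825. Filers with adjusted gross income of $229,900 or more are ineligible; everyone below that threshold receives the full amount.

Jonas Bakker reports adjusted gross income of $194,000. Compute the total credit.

Student Loan Interest Credit: $194,000 is $47,400 into a $60,000 phase-out range, leaving 12,600/60,000 of the credit: $3,000 × 12,600/60,000 = $630.
Childcare Subsidy: $194,000 is below the $229,900 cutoff, so the full $4,825 applies.
Total: $630 + $4,825 = $5,455.

$5,455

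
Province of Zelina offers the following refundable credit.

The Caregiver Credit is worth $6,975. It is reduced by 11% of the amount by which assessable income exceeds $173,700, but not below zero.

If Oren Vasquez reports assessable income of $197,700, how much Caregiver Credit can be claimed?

Caregiver Credit: 11% of the $24,000 excess over $173,700 is $2,640; credit = $6,975 − $2,640 = $4,335.

$4,335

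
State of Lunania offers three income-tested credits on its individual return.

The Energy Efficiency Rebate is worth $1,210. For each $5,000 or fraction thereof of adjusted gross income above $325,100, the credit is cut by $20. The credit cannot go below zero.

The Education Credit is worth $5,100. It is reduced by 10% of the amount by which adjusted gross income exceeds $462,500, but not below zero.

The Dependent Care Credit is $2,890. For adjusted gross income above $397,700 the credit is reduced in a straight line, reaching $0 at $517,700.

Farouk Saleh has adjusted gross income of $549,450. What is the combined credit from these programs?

$310

Energy Efficiency Rebate: income exceeds $325,100 by $224,350, which is 45 full-or-partial $5,000 increments; reduction = 45 × $20 = $900, leaving $310.
Education Credit: 10% of the $86,950 excess over $462,500 is $8,695 ≥ base, so the credit is $0.
Dependent Care Credit: $549,450 is at or above $517,700, so the credit is $0.
Total: $310 + $0 + $0 = $310.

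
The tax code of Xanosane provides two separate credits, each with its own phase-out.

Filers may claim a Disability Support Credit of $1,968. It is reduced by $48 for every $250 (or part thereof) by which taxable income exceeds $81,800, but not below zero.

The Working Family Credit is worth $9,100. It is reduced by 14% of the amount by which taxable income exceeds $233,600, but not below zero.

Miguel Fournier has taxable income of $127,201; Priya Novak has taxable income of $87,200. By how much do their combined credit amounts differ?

$912

Miguel ($127,201): Disability Support Credit: income exceeds $81,800 by $45,401 → 182 increments × $48 = $8,736 ≥ base, so the credit is $0. Working Family Credit: $127,201 is at or below the $233,600 threshold, so the full $9,100 applies. total $0 + $9,100 = $9,100
Priya ($87,200): Disability Support Credit: income exceeds $81,800 by $5,400, which is 22 full-or-partial $250 increments; reduction = 22 × $48 = $1,056, leaving $912. Working Family Credit: $87,200 is at or below the $233,600 threshold, so the full $9,100 applies. total $912 + $9,100 = $10,012
Difference: |$9,100 − $10,012| = $912.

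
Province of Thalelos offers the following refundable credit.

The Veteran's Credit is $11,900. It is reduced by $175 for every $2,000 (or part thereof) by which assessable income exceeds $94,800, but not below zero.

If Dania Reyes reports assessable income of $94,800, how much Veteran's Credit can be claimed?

$11,900

Veteran's Credit: $94,800 is at or below the $94,800 threshold, so the full $11,900 applies.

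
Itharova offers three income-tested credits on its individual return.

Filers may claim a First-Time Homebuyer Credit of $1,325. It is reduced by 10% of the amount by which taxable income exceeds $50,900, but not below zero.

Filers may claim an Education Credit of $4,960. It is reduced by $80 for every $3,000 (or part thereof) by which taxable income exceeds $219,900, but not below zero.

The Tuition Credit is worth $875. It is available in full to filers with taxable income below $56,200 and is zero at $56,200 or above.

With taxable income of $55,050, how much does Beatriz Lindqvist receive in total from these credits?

$6,745

First-Time Homebuyer Credit: 10% of the $4,150 excess over $50,900 is $415; credit = $1,325 − $415 = $910.
Education Credit: $55,050 is at or below the $219,900 threshold, so the full $4,960 applies.
Tuition Credit: $55,050 is below the $56,200 cutoff, so the full $875 applies.
Total: $910 + $4,960 + $875 = $6,745.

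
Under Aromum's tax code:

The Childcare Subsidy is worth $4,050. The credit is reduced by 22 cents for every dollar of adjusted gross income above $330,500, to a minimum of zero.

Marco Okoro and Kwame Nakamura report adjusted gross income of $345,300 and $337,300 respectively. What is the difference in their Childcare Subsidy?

$1,760

Marco ($345,300): Childcare Subsidy: 22% of the $14,800 excess over $330,500 is $3,256; credit = $4,050 − $3,256 = $794.
Kwame ($337,300): Childcare Subsidy: 22% of the $6,800 excess over $330,500 is $1,496; credit = $4,050 − $1,496 = $2,554.
Difference: |$794 − $2,554| = $1,760.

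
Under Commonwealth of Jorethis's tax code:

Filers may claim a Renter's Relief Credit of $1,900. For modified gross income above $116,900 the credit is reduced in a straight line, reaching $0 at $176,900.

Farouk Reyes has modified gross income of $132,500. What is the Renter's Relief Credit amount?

$1,406

Renter's Relief Credit: $132,500 is $15,600 into a $60,000 phase-out range, leaving 44,400/60,000 of the credit: $1,900 × 44,400/60,000 = $1,406.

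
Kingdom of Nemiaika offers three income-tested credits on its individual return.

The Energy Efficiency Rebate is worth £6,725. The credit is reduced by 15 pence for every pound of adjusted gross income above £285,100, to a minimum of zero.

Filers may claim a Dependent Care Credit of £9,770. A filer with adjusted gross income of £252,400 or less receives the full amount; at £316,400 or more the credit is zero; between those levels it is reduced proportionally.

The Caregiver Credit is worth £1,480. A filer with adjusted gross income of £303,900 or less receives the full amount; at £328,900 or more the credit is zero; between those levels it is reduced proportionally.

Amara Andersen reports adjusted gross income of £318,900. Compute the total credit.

Energy Efficiency Rebate: 15% of the £33,800 excess over £285,100 is £5,070; credit = £6,725 − £5,070 = £1,655.
Dependent Care Credit: £318,900 is at or above £316,400, so the credit is £0.
Caregiver Credit: £318,900 is £15,000 into a £25,000 phase-out range, leaving 10,000/25,000 of the credit: £1,480 × 10,000/25,000 = £592.
Total: £1,655 + £0 + £592 = £2,247.

£2,247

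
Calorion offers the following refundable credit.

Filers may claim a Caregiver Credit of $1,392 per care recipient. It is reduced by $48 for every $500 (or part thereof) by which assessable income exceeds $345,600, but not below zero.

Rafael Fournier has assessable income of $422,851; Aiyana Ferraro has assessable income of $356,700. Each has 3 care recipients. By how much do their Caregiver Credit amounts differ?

Rafael ($422,851): Caregiver Credit: base = 3 × $1,392 = $4,176. income exceeds $345,600 by $77,251 → 155 increments × $48 = $7,440 ≥ base, so the credit is $0.
Aiyana ($356,700): Caregiver Credit: base = 3 × $1,392 = $4,176. income exceeds $345,600 by $11,100, which is 23 full-or-partial $500 increments; reduction = 23 × $48 = $1,104, leaving $3,072.
Difference: |$0 − $3,072| = $3,072.

$3,072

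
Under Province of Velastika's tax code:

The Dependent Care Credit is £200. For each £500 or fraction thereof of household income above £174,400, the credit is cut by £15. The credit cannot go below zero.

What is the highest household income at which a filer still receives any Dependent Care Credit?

£180,900

After 13 increments the reduction is 13 × £15 = £195, leaving £5; one more increment wipes it out. Increment 13 ends at excess 13 × £500 = £6,500, so the highest qualifying income is £174,400 + £6,500 = £180,900.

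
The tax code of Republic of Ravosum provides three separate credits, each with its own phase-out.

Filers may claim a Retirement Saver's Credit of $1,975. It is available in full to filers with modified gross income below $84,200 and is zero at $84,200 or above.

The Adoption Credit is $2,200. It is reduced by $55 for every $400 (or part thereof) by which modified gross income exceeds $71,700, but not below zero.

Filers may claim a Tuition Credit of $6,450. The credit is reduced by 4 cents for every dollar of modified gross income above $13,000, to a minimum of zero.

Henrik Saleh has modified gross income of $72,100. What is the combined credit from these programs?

$8,206

Retirement Saver's Credit: $72,100 is below the $84,200 cutoff, so the full $1,975 applies.
Adoption Credit: income exceeds $71,700 by $400, which is 1 full-or-partial $400 increment; reduction = 1 × $55 = $55, leaving $2,145.
Tuition Credit: 4% of the $59,100 excess over $13,000 is $2,364; credit = $6,450 − $2,364 = $4,086.
Total: $1,975 + $2,145 + $4,086 = $8,206.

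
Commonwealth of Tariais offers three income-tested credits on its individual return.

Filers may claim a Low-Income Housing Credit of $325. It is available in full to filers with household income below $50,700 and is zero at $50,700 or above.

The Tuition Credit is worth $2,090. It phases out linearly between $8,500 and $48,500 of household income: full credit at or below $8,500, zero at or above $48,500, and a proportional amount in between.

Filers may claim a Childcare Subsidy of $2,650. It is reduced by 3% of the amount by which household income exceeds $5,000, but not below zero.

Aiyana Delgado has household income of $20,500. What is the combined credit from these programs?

$3,973

Low-Income Housing Credit: $20,500 is below the $50,700 cutoff, so the full $325 applies.
Tuition Credit: $20,500 is $12,000 into a $40,000 phase-out range, leaving 28,000/40,000 of the credit: $2,090 × 28,000/40,000 = $1,463.
Childcare Subsidy: 3% of the $15,500 excess over $5,000 is $465; credit = $2,650 − $465 = $2,185.
Total: $325 + $1,463 + $2,185 = $3,973.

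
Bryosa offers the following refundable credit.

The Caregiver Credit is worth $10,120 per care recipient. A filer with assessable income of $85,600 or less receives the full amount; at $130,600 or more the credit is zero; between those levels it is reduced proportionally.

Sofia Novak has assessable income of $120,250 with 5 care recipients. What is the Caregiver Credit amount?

Caregiver Credit: base = 5 × $10,120 = $50,600. $120,250 is $34,650 into a $45,000 phase-out range, leaving 10,350/45,000 of the credit: $50,600 × 10,350/45,000 = $11,638.

$11,638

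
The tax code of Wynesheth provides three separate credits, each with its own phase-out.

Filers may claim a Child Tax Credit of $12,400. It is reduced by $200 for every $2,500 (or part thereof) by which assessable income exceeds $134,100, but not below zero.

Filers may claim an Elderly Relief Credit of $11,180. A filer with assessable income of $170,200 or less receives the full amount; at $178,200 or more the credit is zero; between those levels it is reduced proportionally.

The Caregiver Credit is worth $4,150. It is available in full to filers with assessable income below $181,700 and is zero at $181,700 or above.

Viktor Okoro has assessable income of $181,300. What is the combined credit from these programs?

Child Tax Credit: income exceeds $134,100 by $47,200, which is 19 full-or-partial $2,500 increments; reduction = 19 × $200 = $3,800, leaving $8,600.
Elderly Relief Credit: $181,300 is at or above $178,200, so the credit is $0.
Caregiver Credit: $181,300 is below the $181,700 cutoff, so the full $4,150 applies.
Total: $8,600 + $0 + $4,150 = $12,750.

$12,750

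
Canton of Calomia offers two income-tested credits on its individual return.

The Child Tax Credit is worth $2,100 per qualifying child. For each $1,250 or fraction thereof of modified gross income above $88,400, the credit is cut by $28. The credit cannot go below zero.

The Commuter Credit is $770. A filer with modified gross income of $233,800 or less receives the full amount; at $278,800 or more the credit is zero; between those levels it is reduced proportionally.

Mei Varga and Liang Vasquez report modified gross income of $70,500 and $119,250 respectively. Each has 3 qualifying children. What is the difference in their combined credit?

$700

Mei ($70,500): Child Tax Credit: base = 3 × $2,100 = $6,300. $70,500 is at or below the $88,400 threshold, so the full $6,300 applies. Commuter Credit: $70,500 is at or below the $233,800 threshold, so the full $770 applies. total $6,300 + $770 = $7,070
Liang ($119,250): Child Tax Credit: base = 3 × $2,100 = $6,300. income exceeds $88,400 by $30,850, which is 25 full-or-partial $1,250 increments; reduction = 25 × $28 = $700, leaving $5,600. Commuter Credit: $119,250 is at or below the $233,800 threshold, so the full $770 applies. total $5,600 + $770 = $6,370
Difference: |$7,070 − $6,370| = $700.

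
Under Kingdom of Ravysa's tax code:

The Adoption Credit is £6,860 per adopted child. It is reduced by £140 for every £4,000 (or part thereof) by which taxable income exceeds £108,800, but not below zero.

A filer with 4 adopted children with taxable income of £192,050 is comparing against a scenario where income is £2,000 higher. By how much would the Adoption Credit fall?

At £192,050 — base = 4 × £6,860 = £27,440. income exceeds £108,800 by £83,250, which is 21 full-or-partial £4,000 increments; reduction = 21 × £140 = £2,940, leaving £24,500.
At £194,050 — base = 4 × £6,860 = £27,440. income exceeds £108,800 by £85,250, which is 22 full-or-partial £4,000 increments; reduction = 22 × £140 = £3,080, leaving £24,360.
Lost: £24,500 − £24,360 = £140.

£140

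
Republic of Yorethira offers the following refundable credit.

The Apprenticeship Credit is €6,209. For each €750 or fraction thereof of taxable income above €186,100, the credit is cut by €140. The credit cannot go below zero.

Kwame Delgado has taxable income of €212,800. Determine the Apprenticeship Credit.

Apprenticeship Credit: income exceeds €186,100 by €26,700, which is 36 full-or-partial €750 increments; reduction = 36 × €140 = €5,040, leaving €1,169.

€1,169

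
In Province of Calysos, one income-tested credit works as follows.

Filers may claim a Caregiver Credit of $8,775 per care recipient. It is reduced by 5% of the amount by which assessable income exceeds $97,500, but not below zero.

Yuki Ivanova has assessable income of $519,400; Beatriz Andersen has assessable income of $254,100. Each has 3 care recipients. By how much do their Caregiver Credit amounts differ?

$13,265

Yuki ($519,400): Caregiver Credit: base = 3 × $8,775 = $26,325. 5% of the $421,900 excess over $97,500 is $21,095; credit = $26,325 − $21,095 = $5,230.
Beatriz ($254,100): Caregiver Credit: base = 3 × $8,775 = $26,325. 5% of the $156,600 excess over $97,500 is $7,830; credit = $26,325 − $7,830 = $18,495.
Difference: |$5,230 − $18,495| = $13,265.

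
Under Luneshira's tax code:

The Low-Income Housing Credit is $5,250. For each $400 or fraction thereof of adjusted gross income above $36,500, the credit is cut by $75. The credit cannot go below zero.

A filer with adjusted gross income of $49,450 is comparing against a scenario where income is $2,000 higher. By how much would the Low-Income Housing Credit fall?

At $49,450 — income exceeds $36,500 by $12,950, which is 33 full-or-partial $400 increments; reduction = 33 × $75 = $2,475, leaving $2,775.
At $51,450 — income exceeds $36,500 by $14,950, which is 38 full-or-partial $400 increments; reduction = 38 × $75 = $2,850, leaving $2,400.
Lost: $2,775 − $2,400 = $375.

$375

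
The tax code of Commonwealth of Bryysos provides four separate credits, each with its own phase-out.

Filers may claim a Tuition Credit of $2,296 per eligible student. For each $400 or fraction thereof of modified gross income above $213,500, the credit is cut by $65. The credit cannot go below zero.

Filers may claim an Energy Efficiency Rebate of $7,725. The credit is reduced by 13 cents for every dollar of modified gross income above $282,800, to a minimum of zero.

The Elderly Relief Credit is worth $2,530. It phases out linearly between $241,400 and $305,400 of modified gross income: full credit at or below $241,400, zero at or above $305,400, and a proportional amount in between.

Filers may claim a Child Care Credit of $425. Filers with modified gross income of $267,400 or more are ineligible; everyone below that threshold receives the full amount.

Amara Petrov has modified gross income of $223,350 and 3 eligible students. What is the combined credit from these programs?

$15,943

Tuition Credit: base = 3 × $2,296 = $6,888. income exceeds $213,500 by $9,850, which is 25 full-or-partial $400 increments; reduction = 25 × $65 = $1,625, leaving $5,263.
Energy Efficiency Rebate: $223,350 is at or below the $282,800 threshold, so the full $7,725 applies.
Elderly Relief Credit: $223,350 is at or below the $241,400 threshold, so the full $2,530 applies.
Child Care Credit: $223,350 is below the $267,400 cutoff, so the full $425 applies.
Total: $5,263 + $7,725 + $2,530 + $425 = $15,943.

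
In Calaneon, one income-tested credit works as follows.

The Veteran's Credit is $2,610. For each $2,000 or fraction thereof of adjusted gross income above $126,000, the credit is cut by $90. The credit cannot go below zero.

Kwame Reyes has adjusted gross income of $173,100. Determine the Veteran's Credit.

Veteran's Credit: income exceeds $126,000 by $47,100, which is 24 full-or-partial $2,000 increments; reduction = 24 × $90 = $2,160, leaving $450.

$450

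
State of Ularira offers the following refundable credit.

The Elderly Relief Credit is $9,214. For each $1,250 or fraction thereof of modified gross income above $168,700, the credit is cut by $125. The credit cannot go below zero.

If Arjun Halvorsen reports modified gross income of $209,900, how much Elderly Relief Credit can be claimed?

$5,089

Elderly Relief Credit: income exceeds $168,700 by $41,200, which is 33 full-or-partial $1,250 increments; reduction = 33 × $125 = $4,125, leaving $5,089.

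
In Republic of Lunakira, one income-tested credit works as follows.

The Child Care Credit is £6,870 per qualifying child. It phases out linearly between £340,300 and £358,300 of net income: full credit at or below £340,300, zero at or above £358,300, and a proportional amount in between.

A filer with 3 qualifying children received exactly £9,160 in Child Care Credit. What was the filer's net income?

Full credit = 3 × £6,870 = £20,610.
£9,160 is 9,160/20,610 of the full £20,610, so 11,450/20,610 of the £18,000 range has been used: income = £340,300 + £18,000 × 11,450/20,610 = £350,300.

£350,300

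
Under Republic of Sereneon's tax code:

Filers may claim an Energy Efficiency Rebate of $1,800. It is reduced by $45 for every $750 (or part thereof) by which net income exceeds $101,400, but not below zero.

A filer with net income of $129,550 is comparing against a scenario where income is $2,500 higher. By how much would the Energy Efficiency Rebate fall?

At $129,550 — income exceeds $101,400 by $28,150, which is 38 full-or-partial $750 increments; reduction = 38 × $45 = $1,710, leaving $90.
At $132,050 — income exceeds $101,400 by $30,650 → 41 increments × $45 = $1,845 ≥ base, so the credit is $0.
Lost: $90 − $0 = $90.

$90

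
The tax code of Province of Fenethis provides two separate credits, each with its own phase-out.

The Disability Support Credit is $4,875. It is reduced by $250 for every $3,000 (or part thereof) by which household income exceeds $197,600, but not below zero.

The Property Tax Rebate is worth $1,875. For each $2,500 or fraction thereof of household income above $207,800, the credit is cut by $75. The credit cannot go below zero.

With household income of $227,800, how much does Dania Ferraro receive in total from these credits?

Disability Support Credit: income exceeds $197,600 by $30,200, which is 11 full-or-partial $3,000 increments; reduction = 11 × $250 = $2,750, leaving $2,125.
Property Tax Rebate: income exceeds $207,800 by $20,000, which is 8 full-or-partial $2,500 increments; reduction = 8 × $75 = $600, leaving $1,275.
Total: $2,125 + $1,275 = $3,400.

$3,400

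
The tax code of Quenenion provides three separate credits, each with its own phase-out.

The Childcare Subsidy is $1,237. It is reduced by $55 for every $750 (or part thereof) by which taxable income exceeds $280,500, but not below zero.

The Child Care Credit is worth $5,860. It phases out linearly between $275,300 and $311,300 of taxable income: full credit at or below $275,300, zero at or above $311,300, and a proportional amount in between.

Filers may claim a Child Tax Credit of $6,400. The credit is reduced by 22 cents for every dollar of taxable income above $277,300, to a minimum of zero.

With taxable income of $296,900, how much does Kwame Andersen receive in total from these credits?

$4,459

Childcare Subsidy: income exceeds $280,500 by $16,400, which is 22 full-or-partial $750 increments; reduction = 22 × $55 = $1,210, leaving $27.
Child Care Credit: $296,900 is $21,600 into a $36,000 phase-out range, leaving 14,400/36,000 of the credit: $5,860 × 14,400/36,000 = $2,344.
Child Tax Credit: 22% of the $19,600 excess over $277,300 is $4,312; credit = $6,400 − $4,312 = $2,088.
Total: $27 + $2,344 + $2,088 = $4,459.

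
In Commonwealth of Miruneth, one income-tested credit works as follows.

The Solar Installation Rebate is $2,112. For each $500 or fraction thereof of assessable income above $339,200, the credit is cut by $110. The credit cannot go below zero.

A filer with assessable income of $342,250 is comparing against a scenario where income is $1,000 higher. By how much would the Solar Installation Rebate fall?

At $342,250 — income exceeds $339,200 by $3,050, which is 7 full-or-partial $500 increments; reduction = 7 × $110 = $770, leaving $1,342.
At $343,250 — income exceeds $339,200 by $4,050, which is 9 full-or-partial $500 increments; reduction = 9 × $110 = $990, leaving $1,122.
Lost: $1,342 − $1,122 = $220.

$220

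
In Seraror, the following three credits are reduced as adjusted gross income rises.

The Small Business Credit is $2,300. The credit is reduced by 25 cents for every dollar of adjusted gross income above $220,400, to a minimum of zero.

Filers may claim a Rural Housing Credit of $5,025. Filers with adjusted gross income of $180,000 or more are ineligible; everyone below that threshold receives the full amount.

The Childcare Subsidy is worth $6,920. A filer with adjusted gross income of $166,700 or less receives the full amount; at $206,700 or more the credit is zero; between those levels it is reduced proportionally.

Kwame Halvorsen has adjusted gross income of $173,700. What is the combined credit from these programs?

$13,034

Small Business Credit: $173,700 is at or below the $220,400 threshold, so the full $2,300 applies.
Rural Housing Credit: $173,700 is below the $180,000 cutoff, so the full $5,025 applies.
Childcare Subsidy: $173,700 is $7,000 into a $40,000 phase-out range, leaving 33,000/40,000 of the credit: $6,920 × 33,000/40,000 = $5,709.
Total: $2,300 + $5,025 + $5,709 = $13,034.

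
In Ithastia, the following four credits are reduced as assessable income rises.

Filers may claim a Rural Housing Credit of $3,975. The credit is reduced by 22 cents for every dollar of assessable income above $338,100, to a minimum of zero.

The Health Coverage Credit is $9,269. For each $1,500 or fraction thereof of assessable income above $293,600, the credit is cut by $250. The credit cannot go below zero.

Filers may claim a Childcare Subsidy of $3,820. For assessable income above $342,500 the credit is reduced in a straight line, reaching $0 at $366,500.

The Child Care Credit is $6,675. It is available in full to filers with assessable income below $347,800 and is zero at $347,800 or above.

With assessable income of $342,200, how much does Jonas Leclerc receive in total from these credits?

Rural Housing Credit: 22% of the $4,100 excess over $338,100 is $902; credit = $3,975 − $902 = $3,073.
Health Coverage Credit: income exceeds $293,600 by $48,600, which is 33 full-or-partial $1,500 increments; reduction = 33 × $250 = $8,250, leaving $1,019.
Childcare Subsidy: $342,200 is at or below the $342,500 threshold, so the full $3,820 applies.
Child Care Credit: $342,200 is below the $347,800 cutoff, so the full $6,675 applies.
Total: $3,073 + $1,019 + $3,820 + $6,675 = $14,587.

$14,587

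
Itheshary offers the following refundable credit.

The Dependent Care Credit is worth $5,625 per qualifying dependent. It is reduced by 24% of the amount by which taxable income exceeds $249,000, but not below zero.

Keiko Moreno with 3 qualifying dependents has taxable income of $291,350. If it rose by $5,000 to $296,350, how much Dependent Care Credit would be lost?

At $291,350 — base = 3 × $5,625 = $16,875. 24% of the $42,350 excess over $249,000 is $10,164; credit = $16,875 − $10,164 = $6,711.
At $296,350 — base = 3 × $5,625 = $16,875. 24% of the $47,350 excess over $249,000 is $11,364; credit = $16,875 − $11,364 = $5,511.
Lost: $6,711 − $5,511 = $1,200.

$1,200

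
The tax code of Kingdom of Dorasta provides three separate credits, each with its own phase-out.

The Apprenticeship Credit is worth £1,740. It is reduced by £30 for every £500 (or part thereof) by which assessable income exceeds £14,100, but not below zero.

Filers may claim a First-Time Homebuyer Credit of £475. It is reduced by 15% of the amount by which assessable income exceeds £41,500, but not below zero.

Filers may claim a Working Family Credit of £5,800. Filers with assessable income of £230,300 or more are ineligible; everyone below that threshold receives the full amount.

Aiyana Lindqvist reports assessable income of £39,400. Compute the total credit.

Apprenticeship Credit: income exceeds £14,100 by £25,300, which is 51 full-or-partial £500 increments; reduction = 51 × £30 = £1,530, leaving £210.
First-Time Homebuyer Credit: £39,400 is at or below the £41,500 threshold, so the full £475 applies.
Working Family Credit: £39,400 is below the £230,300 cutoff, so the full £5,800 applies.
Total: £210 + £475 + £5,800 = £6,485.

£6,485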